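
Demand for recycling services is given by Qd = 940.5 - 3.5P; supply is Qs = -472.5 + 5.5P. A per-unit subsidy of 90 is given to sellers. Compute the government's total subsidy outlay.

Pre-subsidy: 940.5 - 3.5P = -472.5 + 5.5P gives P* = 157, Q* = 391.
With the subsidy, sellers receive Ps = Pb + 90 for each unit, where Pb is the price buyers pay.
Supply in terms of Pb becomes Qs = -472.5 + 5.5(Pb + 90) = 22.5 + 5.5Pb. Setting this equal to demand: 940.5 - 3.5Pb = 22.5 + 5.5Pb, so Pb = 102.
Sellers receive Ps = 102 + 90 = 192; Q' = 940.5 − 3.5·102 = 583.5.
Government outlay = subsidy × quantity = 90 × 583.5 = 52515.

Government cost = 52515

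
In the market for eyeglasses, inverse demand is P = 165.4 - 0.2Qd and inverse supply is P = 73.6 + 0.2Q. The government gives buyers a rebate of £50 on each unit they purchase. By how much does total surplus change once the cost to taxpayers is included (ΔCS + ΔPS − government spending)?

Net change in total surplus = -£3125

Pre-subsidy: 165.4 - 0.2Q = 73.6 + 0.2Q gives Q* = 229.5 and P* = 119.5.
With the rebate, buyers effectively pay Pb = Ps − 50, where Ps is the price sellers receive.
On the curves, Pb = 165.4 - 0.2Q and Ps = 73.6 + 0.2Q; the wedge Ps − Pb = 50 gives 73.6 + 0.2Q − (165.4 - 0.2Q) = 50, so Q' = 354.5.
Then Pb = 165.4 − 0.2·354.5 = 94.5 and Ps = 73.6 + 0.2·354.5 = 144.5.
ΔCS = ½(229.5 + 354.5)(119.5 − 94.5) = 7300; ΔPS = ½(229.5 + 354.5)(144.5 − 119.5) = 7300.
Government spending = 50 × 354.5 = 17725.
Net change = 7300 + 7300 − 17725 = -3125. The loss equals the DWL triangle ½·50·125.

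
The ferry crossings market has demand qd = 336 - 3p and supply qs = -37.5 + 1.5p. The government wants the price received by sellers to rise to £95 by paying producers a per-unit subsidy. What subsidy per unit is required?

At a seller price of 95, quantity supplied is -37.5 + 1.5·95 = 105.
Buyers absorb 105 only when they pay pb with 336 − 3·pb = 105, i.e. pb = 77.
s = ps − pb = 95 − 77 = 18.

Required subsidy s = £18 per unit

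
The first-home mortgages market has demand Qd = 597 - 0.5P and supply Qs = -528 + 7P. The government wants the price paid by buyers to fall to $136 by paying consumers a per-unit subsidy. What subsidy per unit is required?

Required subsidy s = $15 per unit

At a buyer price of 136, quantity demanded is 597 − 0.5·136 = 529.
Sellers supply 529 only when they receive Ps with -528 + 7·Ps = 529, i.e. Ps = 151.
s = Ps − Pb = 151 − 136 = 15.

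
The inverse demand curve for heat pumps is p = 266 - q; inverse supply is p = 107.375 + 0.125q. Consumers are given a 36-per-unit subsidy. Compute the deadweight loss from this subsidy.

Deadweight loss = 576

Pre-subsidy: 266 - q = 107.375 + 0.125q gives q* = 141 and p* = 125.
With the rebate, buyers effectively pay pb = ps − 36, where ps is the price sellers receive.
On the curves, pb = 266 - q and ps = 107.375 + 0.125q; the wedge ps − pb = 36 gives 107.375 + 0.125q − (266 - q) = 36, so q' = 173.
Then pb = 266 − 1·173 = 93 and ps = 107.375 + 0.125·173 = 129.
The subsidy expands output by 173 − 141 = 32 past the efficient level; on those units the gap between marginal cost and willingness to pay runs from 0 up to 36.
DWL = ½ × 36 × 32 = 576.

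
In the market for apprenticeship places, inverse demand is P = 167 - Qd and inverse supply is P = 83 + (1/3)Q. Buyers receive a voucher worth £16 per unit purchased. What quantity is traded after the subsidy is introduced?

Q' = 75

Pre-subsidy: 167 - Q = 83 + (1/3)Q gives Q* = 63 and P* = 104.
With the rebate, buyers effectively pay Pb = Ps − 16, where Ps is the price sellers receive.
On the curves, Pb = 167 - Q and Ps = 83 + (1/3)Q; the wedge Ps − Pb = 16 gives 83 + (1/3)Q − (167 - Q) = 16, so Q' = 75.
Then Pb = 167 − 1·75 = 92 and Ps = 83 + (1/3)·75 = 108.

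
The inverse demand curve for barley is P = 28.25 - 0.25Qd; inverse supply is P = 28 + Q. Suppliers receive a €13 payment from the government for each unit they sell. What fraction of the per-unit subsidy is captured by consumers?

Pre-subsidy: 28.25 - 0.25Q = 28 + Q gives Q* = 0.2 and P* = 28.2.
With the subsidy, sellers receive Ps = Pb + 13 for each unit, where Pb is the price buyers pay.
On the curves, Pb = 28.25 - 0.25Q and Ps = 28 + Q; the wedge Ps − Pb = 13 gives 28 + Q − (28.25 - 0.25Q) = 13, so Q' = 10.6.
Then Pb = 28.25 − 0.25·10.6 = 25.6 and Ps = 28 + 1·10.6 = 38.6.
Buyers' price falls by P* − Pb = 28.2 − 25.6 = 2.6; sellers' price rises by Ps − P* = 38.6 − 28.2 = 10.4.
So consumers capture 2.6/13 = 0.2 of each unit of subsidy.

Consumer share = 0.2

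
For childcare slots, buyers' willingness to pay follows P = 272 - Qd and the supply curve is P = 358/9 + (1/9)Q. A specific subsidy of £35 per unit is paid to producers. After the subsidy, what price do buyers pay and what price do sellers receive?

Buyers pay £31.5; sellers receive £66.5

Pre-subsidy: 272 - Q = 358/9 + (1/9)Q gives Q* = 209 and P* = 63.
With the subsidy, sellers receive Ps = Pb + 35 for each unit, where Pb is the price buyers pay.
On the curves, Pb = 272 - Q and Ps = 358/9 + (1/9)Q; the wedge Ps − Pb = 35 gives 358/9 + (1/9)Q − (272 - Q) = 35, so Q' = 240.5.
Then Pb = 272 − 1·240.5 = 31.5 and Ps = 358/9 + (1/9)·240.5 = 66.5.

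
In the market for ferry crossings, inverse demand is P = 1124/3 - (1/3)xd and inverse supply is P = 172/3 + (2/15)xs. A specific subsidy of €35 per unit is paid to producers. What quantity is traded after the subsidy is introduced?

x' = 755

Pre-subsidy: 1124/3 - (1/3)x = 172/3 + (2/15)x gives x* = 680 and P* = 148.
With the subsidy, sellers receive Ps = Pb + 35 for each unit, where Pb is the price buyers pay.
On the curves, Pb = 1124/3 - (1/3)x and Ps = 172/3 + (2/15)x; the wedge Ps − Pb = 35 gives 172/3 + (2/15)x − (1124/3 - (1/3)x) = 35, so x' = 755.
Then Pb = 1124/3 − (1/3)·755 = 123 and Ps = 172/3 + (2/15)·755 = 158.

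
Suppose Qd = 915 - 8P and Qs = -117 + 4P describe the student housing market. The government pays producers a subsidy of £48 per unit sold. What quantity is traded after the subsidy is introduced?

Pre-subsidy: 915 - 8P = -117 + 4P gives P* = 86, Q* = 227.
With the subsidy, sellers receive Ps = Pb + 48 for each unit, where Pb is the price buyers pay.
Supply in terms of Pb becomes Qs = -117 + 4(Pb + 48) = 75 + 4Pb. Setting this equal to demand: 915 - 8Pb = 75 + 4Pb, so Pb = 70.
Sellers receive Ps = 70 + 48 = 118; Q' = 915 − 8·70 = 355.

Q' = 355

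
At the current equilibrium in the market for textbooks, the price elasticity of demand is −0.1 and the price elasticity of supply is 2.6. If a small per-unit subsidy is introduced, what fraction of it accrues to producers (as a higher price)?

Producer share = 1/27

For a small subsidy around the equilibrium, the benefit split depends on the relative slopes, which at a point are proportional to the elasticities.
Buyer share = εs/(εs + |εd|) = 2.6/(2.6 + 0.1) = 26/27; seller share = |εd|/(εs + |εd|) = 1/27.
So producers capture 1/27 of the subsidy.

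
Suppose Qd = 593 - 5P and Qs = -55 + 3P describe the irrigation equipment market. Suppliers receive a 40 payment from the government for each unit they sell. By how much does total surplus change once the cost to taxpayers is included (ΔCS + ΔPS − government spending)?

Pre-subsidy: 593 - 5P = -55 + 3P gives P* = 81, Q* = 188.
With the subsidy, sellers receive Ps = Pb + 40 for each unit, where Pb is the price buyers pay.
Supply in terms of Pb becomes Qs = -55 + 3(Pb + 40) = 65 + 3Pb. Setting this equal to demand: 593 - 5Pb = 65 + 3Pb, so Pb = 66.
Sellers receive Ps = 66 + 40 = 106; Q' = 593 − 5·66 = 263.
ΔCS = ½(188 + 263)(81 − 66) = 3382.5; ΔPS = ½(188 + 263)(106 − 81) = 5637.5.
Government spending = 40 × 263 = 10520.
Net change = 3382.5 + 5637.5 − 10520 = -1500. The loss equals the DWL triangle ½·40·75.

Net change in total surplus = -1500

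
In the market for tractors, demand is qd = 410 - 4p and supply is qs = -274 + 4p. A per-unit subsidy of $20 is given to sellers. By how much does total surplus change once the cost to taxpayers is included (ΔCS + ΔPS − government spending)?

Net change in total surplus = -$400

Pre-subsidy: 410 - 4p = -274 + 4p gives p* = 85.5, q* = 68.
With the subsidy, sellers receive ps = pb + 20 for each unit, where pb is the price buyers pay.
Supply in terms of pb becomes qs = -274 + 4(pb + 20) = -194 + 4pb. Setting this equal to demand: 410 - 4pb = -194 + 4pb, so pb = 75.5.
Sellers receive ps = 75.5 + 20 = 95.5; q' = 410 − 4·75.5 = 108.
ΔCS = ½(68 + 108)(85.5 − 75.5) = 880; ΔPS = ½(68 + 108)(95.5 − 85.5) = 880.
Government spending = 20 × 108 = 2160.
Net change = 880 + 880 − 2160 = -400. The loss equals the DWL triangle ½·20·40.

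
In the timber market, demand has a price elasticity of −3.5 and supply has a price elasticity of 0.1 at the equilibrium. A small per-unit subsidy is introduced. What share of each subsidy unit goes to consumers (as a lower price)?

Consumer share = 1/36

For a small subsidy around the equilibrium, the benefit split depends on the relative slopes, which at a point are proportional to the elasticities.
Buyer share = εs/(εs + |εd|) = 0.1/(0.1 + 3.5) = 1/36; seller share = |εd|/(εs + |εd|) = 35/36.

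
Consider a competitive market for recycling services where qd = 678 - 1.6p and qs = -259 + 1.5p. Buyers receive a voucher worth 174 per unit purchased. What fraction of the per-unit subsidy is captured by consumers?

Consumer share = 15/31

Pre-subsidy: 678 - 1.6p = -259 + 1.5p gives p* = 9370/31, q* = 6026/31.
With the rebate, buyers effectively pay pb = ps − 174, where ps is the price sellers receive.
Demand in terms of ps becomes qd = 678 − 1.6(ps − 174) = 956.4 - 1.6ps. Setting this equal to supply: 956.4 - 1.6ps = -259 + 1.5ps, so ps = 12154/31.
Buyers pay pb = 12154/31 − 174 = 6760/31; q' = -259 + 1.5·(12154/31) = 10202/31.
Buyers' price falls by p* − pb = 9370/31 − 6760/31 = 2610/31; sellers' price rises by ps − p* = 12154/31 − 9370/31 = 2784/31.
So consumers capture (2610/31)/174 = 15/31 of each unit of subsidy.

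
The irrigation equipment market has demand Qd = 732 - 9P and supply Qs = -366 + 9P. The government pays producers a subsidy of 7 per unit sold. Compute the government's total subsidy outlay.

Pre-subsidy: 732 - 9P = -366 + 9P gives P* = 61, Q* = 183.
With the subsidy, sellers receive Ps = Pb + 7 for each unit, where Pb is the price buyers pay.
Supply in terms of Pb becomes Qs = -366 + 9(Pb + 7) = -303 + 9Pb. Setting this equal to demand: 732 - 9Pb = -303 + 9Pb, so Pb = 57.5.
Sellers receive Ps = 57.5 + 7 = 64.5; Q' = 732 − 9·57.5 = 214.5.
Government outlay = subsidy × quantity = 7 × 214.5 = 1501.5.

Government cost = 1501.5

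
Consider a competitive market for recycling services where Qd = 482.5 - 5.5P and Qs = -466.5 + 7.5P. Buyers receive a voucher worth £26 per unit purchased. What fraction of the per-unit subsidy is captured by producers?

Pre-subsidy: 482.5 - 5.5P = -466.5 + 7.5P gives P* = 73, Q* = 81.
With the rebate, buyers effectively pay Pb = Ps − 26, where Ps is the price sellers receive.
Demand in terms of Ps becomes Qd = 482.5 − 5.5(Ps − 26) = 625.5 - 5.5Ps. Setting this equal to supply: 625.5 - 5.5Ps = -466.5 + 7.5Ps, so Ps = 84.
Buyers pay Pb = 84 − 26 = 58; Q' = -466.5 + 7.5·84 = 163.5.
Buyers' price falls by P* − Pb = 73 − 58 = 15; sellers' price rises by Ps − P* = 84 − 73 = 11.
So producers capture 11/26 = 11/26 of each unit of subsidy.

Producer share = 11/26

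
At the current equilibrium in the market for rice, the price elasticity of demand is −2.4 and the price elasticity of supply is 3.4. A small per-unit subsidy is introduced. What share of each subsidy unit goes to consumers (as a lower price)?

Consumer share = 17/29

For a small subsidy around the equilibrium, the benefit split depends on the relative slopes, which at a point are proportional to the elasticities.
Buyer share = εs/(εs + |εd|) = 3.4/(3.4 + 2.4) = 17/29; seller share = |εd|/(εs + |εd|) = 12/29.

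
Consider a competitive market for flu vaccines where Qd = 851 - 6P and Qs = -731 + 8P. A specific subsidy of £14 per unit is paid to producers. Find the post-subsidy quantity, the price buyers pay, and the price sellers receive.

Pre-subsidy: 851 - 6P = -731 + 8P gives P* = 113, Q* = 173.
With the subsidy, sellers receive Ps = Pb + 14 for each unit, where Pb is the price buyers pay.
Supply in terms of Pb becomes Qs = -731 + 8(Pb + 14) = -619 + 8Pb. Setting this equal to demand: 851 - 6Pb = -619 + 8Pb, so Pb = 105.
Sellers receive Ps = 105 + 14 = 119; Q' = 851 − 6·105 = 221.

Q' = 221; buyers pay £105; sellers receive £119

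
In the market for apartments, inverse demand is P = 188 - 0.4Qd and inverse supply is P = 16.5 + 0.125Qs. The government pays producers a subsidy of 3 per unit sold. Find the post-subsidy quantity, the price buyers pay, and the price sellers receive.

Q' = 6980/21; buyers pay 1156/21; sellers receive 1219/21

Pre-subsidy: 188 - 0.4Q = 16.5 + 0.125Q gives Q* = 980/3 and P* = 172/3.
With the subsidy, sellers receive Ps = Pb + 3 for each unit, where Pb is the price buyers pay.
On the curves, Pb = 188 - 0.4Q and Ps = 16.5 + 0.125Q; the wedge Ps − Pb = 3 gives 16.5 + 0.125Q − (188 - 0.4Q) = 3, so Q' = 6980/21.
Then Pb = 188 − 0.4·(6980/21) = 1156/21 and Ps = 16.5 + 0.125·(6980/21) = 1219/21.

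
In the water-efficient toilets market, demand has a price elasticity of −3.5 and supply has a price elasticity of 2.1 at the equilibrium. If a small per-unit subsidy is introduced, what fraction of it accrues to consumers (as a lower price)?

Consumer share = 0.375

For a small subsidy around the equilibrium, the benefit split depends on the relative slopes, which at a point are proportional to the elasticities.
Buyer share = εs/(εs + |εd|) = 2.1/(2.1 + 3.5) = 0.375; seller share = |εd|/(εs + |εd|) = 0.625.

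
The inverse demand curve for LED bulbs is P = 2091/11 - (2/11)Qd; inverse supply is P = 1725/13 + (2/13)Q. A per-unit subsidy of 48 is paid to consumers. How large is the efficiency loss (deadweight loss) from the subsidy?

Deadweight loss = 3432

Pre-subsidy: 2091/11 - (2/11)Q = 1725/13 + (2/13)Q gives Q* = 171 and P* = 159.
With the rebate, buyers effectively pay Pb = Ps − 48, where Ps is the price sellers receive.
On the curves, Pb = 2091/11 - (2/11)Q and Ps = 1725/13 + (2/13)Q; the wedge Ps − Pb = 48 gives 1725/13 + (2/13)Q − (2091/11 - (2/11)Q) = 48, so Q' = 314.
Then Pb = 2091/11 − (2/11)·314 = 133 and Ps = 1725/13 + (2/13)·314 = 181.
The subsidy expands output by 314 − 171 = 143 past the efficient level; on those units the gap between marginal cost and willingness to pay runs from 0 up to 48.
DWL = ½ × 48 × 143 = 3432.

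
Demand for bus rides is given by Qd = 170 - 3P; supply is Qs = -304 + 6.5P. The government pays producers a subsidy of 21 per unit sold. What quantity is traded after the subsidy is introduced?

Q' = 1205/19

Pre-subsidy: 170 - 3P = -304 + 6.5P gives P* = 948/19, Q* = 386/19.
With the subsidy, sellers receive Ps = Pb + 21 for each unit, where Pb is the price buyers pay.
Supply in terms of Pb becomes Qs = -304 + 6.5(Pb + 21) = -167.5 + 6.5Pb. Setting this equal to demand: 170 - 3Pb = -167.5 + 6.5Pb, so Pb = 675/19.
Sellers receive Ps = 675/19 + 21 = 1074/19; Q' = 170 − 3·(675/19) = 1205/19.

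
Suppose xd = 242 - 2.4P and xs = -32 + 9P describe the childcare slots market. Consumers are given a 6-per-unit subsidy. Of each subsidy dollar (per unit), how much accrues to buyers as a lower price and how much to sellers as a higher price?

Pre-subsidy: 242 - 2.4P = -32 + 9P gives P* = 1370/57, x* = 3502/19.
With the rebate, buyers effectively pay Pb = Ps − 6, where Ps is the price sellers receive.
Demand in terms of Ps becomes xd = 242 − 2.4(Ps − 6) = 256.4 - 2.4Ps. Setting this equal to supply: 256.4 - 2.4Ps = -32 + 9Ps, so Ps = 1442/57.
Buyers pay Pb = 1442/57 − 6 = 1100/57; x' = -32 + 9·(1442/57) = 3718/19.
Buyers' price falls by P* − Pb = 1370/57 − 1100/57 = 90/19; sellers' price rises by Ps − P* = 1442/57 − 1370/57 = 24/19.

Buyers gain 90/19 per unit; sellers gain 24/19 per unit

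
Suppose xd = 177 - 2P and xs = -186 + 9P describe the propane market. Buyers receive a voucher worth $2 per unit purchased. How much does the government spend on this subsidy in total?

Government cost = 2514/11

Pre-subsidy: 177 - 2P = -186 + 9P gives P* = 33, x* = 111.
With the rebate, buyers effectively pay Pb = Ps − 2, where Ps is the price sellers receive.
Demand in terms of Ps becomes xd = 177 − 2(Ps − 2) = 181 - 2Ps. Setting this equal to supply: 181 - 2Ps = -186 + 9Ps, so Ps = 367/11.
Buyers pay Pb = 367/11 − 2 = 345/11; x' = -186 + 9·(367/11) = 1257/11.
Government outlay = subsidy × quantity = 2 × 1257/11 = 2514/11.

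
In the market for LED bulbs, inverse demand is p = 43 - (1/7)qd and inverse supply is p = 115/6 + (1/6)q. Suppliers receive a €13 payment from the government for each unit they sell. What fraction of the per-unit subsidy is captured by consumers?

Consumer share = 6/13

Pre-subsidy: 43 - (1/7)q = 115/6 + (1/6)q gives q* = 77 and p* = 32.
With the subsidy, sellers receive ps = pb + 13 for each unit, where pb is the price buyers pay.
On the curves, pb = 43 - (1/7)q and ps = 115/6 + (1/6)q; the wedge ps − pb = 13 gives 115/6 + (1/6)q − (43 - (1/7)q) = 13, so q' = 119.
Then pb = 43 − (1/7)·119 = 26 and ps = 115/6 + (1/6)·119 = 39.
Buyers' price falls by p* − pb = 32 − 26 = 6; sellers' price rises by ps − p* = 39 − 32 = 7.
So consumers capture 6/13 = 6/13 of each unit of subsidy.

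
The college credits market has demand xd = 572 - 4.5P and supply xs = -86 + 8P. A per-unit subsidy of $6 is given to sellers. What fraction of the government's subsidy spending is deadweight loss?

Pre-subsidy: 572 - 4.5P = -86 + 8P gives P* = 52.64, x* = 335.12.
With the subsidy, sellers receive Ps = Pb + 6 for each unit, where Pb is the price buyers pay.
Supply in terms of Pb becomes xs = -86 + 8(Pb + 6) = -38 + 8Pb. Setting this equal to demand: 572 - 4.5Pb = -38 + 8Pb, so Pb = 48.8.
Sellers receive Ps = 48.8 + 6 = 54.8; x' = 572 − 4.5·48.8 = 352.4.
ΔCS = ½(335.12 + 352.4)(52.64 − 48.8) = 1320.0384; ΔPS = ½(335.12 + 352.4)(54.8 − 52.64) = 742.5216.
Government spending = 6 × 352.4 = 2114.4.
DWL = ½ × 6 × (352.4 − 335.12) = 51.84; fraction = 51.84 / 2114.4 = 108/4405.

DWL / government spending = 108/4405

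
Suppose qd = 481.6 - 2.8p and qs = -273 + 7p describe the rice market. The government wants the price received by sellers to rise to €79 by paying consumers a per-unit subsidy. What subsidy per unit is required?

Required subsidy s = €7 per unit

At a seller price of 79, quantity supplied is -273 + 7·79 = 280.
Buyers absorb 280 only when they pay pb with 481.6 − 2.8·pb = 280, i.e. pb = 72.
s = ps − pb = 79 − 72 = 7.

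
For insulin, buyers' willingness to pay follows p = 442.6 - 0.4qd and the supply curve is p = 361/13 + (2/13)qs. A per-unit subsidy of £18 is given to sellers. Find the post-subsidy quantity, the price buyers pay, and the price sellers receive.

q' = 781.5; buyers pay £130; sellers receive £148

Pre-subsidy: 442.6 - 0.4q = 361/13 + (2/13)q gives q* = 749 and p* = 143.
With the subsidy, sellers receive ps = pb + 18 for each unit, where pb is the price buyers pay.
On the curves, pb = 442.6 - 0.4q and ps = 361/13 + (2/13)q; the wedge ps − pb = 18 gives 361/13 + (2/13)q − (442.6 - 0.4q) = 18, so q' = 781.5.
Then pb = 442.6 − 0.4·781.5 = 130 and ps = 361/13 + (2/13)·781.5 = 148.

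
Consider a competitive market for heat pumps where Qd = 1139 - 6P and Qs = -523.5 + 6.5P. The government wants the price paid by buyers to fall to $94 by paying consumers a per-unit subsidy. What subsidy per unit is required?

Required subsidy s = $75 per unit

At a buyer price of 94, quantity demanded is 1139 − 6·94 = 575.
Sellers supply 575 only when they receive Ps with -523.5 + 6.5·Ps = 575, i.e. Ps = 169.
s = Ps − Pb = 169 − 94 = 75.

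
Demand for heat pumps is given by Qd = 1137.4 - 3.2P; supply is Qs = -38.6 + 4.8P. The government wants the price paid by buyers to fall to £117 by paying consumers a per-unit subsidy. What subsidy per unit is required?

Required subsidy s = £50 per unit

At a buyer price of 117, quantity demanded is 1137.4 − 3.2·117 = 763.
Sellers supply 763 only when they receive Ps with -38.6 + 4.8·Ps = 763, i.e. Ps = 167.
s = Ps − Pb = 167 − 117 = 50.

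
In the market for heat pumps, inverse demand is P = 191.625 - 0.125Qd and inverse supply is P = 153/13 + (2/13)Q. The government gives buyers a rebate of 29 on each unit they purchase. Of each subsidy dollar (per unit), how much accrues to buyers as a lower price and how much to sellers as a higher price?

Buyers gain 13 per unit; sellers gain 16 per unit

Pre-subsidy: 191.625 - 0.125Q = 153/13 + (2/13)Q gives Q* = 645 and P* = 111.
With the rebate, buyers effectively pay Pb = Ps − 29, where Ps is the price sellers receive.
On the curves, Pb = 191.625 - 0.125Q and Ps = 153/13 + (2/13)Q; the wedge Ps − Pb = 29 gives 153/13 + (2/13)Q − (191.625 - 0.125Q) = 29, so Q' = 749.
Then Pb = 191.625 − 0.125·749 = 98 and Ps = 153/13 + (2/13)·749 = 127.
Buyers' price falls by P* − Pb = 111 − 98 = 13; sellers' price rises by Ps − P* = 127 − 111 = 16.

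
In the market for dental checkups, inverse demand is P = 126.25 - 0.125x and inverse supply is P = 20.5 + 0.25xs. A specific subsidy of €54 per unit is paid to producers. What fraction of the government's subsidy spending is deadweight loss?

Pre-subsidy: 126.25 - 0.125x = 20.5 + 0.25x gives x* = 282 and P* = 91.
With the subsidy, sellers receive Ps = Pb + 54 for each unit, where Pb is the price buyers pay.
On the curves, Pb = 126.25 - 0.125x and Ps = 20.5 + 0.25x; the wedge Ps − Pb = 54 gives 20.5 + 0.25x − (126.25 - 0.125x) = 54, so x' = 426.
Then Pb = 126.25 − 0.125·426 = 73 and Ps = 20.5 + 0.25·426 = 127.
ΔCS = ½(282 + 426)(91 − 73) = 6372; ΔPS = ½(282 + 426)(127 − 91) = 12744.
Government spending = 54 × 426 = 23004.
DWL = ½ × 54 × (426 − 282) = 3888; fraction = 3888 / 23004 = 12/71.

DWL / government spending = 12/71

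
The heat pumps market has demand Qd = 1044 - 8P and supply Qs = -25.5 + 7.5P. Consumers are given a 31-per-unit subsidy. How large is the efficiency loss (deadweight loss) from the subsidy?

Pre-subsidy: 1044 - 8P = -25.5 + 7.5P gives P* = 69, Q* = 492.
With the rebate, buyers effectively pay Pb = Ps − 31, where Ps is the price sellers receive.
Demand in terms of Ps becomes Qd = 1044 − 8(Ps − 31) = 1292 - 8Ps. Setting this equal to supply: 1292 - 8Ps = -25.5 + 7.5Ps, so Ps = 85.
Buyers pay Pb = 85 − 31 = 54; Q' = -25.5 + 7.5·85 = 612.
The subsidy expands output by 612 − 492 = 120 past the efficient level; on those units the gap between marginal cost and willingness to pay runs from 0 up to 31.
DWL = ½ × 31 × 120 = 1860.

Deadweight loss = 1860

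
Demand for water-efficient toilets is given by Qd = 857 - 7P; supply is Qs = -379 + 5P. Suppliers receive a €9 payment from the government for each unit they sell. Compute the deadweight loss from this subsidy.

Pre-subsidy: 857 - 7P = -379 + 5P gives P* = 103, Q* = 136.
With the subsidy, sellers receive Ps = Pb + 9 for each unit, where Pb is the price buyers pay.
Supply in terms of Pb becomes Qs = -379 + 5(Pb + 9) = -334 + 5Pb. Setting this equal to demand: 857 - 7Pb = -334 + 5Pb, so Pb = 99.25.
Sellers receive Ps = 99.25 + 9 = 108.25; Q' = 857 − 7·99.25 = 162.25.
The subsidy expands output by 162.25 − 136 = 26.25 past the efficient level; on those units the gap between marginal cost and willingness to pay runs from 0 up to 9.
DWL = ½ × 9 × 26.25 = 118.125.

Deadweight loss = €118.125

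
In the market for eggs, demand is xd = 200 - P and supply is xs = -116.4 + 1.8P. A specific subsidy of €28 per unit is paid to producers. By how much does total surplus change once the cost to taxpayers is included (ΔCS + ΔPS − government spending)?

Pre-subsidy: 200 - P = -116.4 + 1.8P gives P* = 113, x* = 87.
With the subsidy, sellers receive Ps = Pb + 28 for each unit, where Pb is the price buyers pay.
Supply in terms of Pb becomes xs = -116.4 + 1.8(Pb + 28) = -66 + 1.8Pb. Setting this equal to demand: 200 - Pb = -66 + 1.8Pb, so Pb = 95.
Sellers receive Ps = 95 + 28 = 123; x' = 200 − 1·95 = 105.
ΔCS = ½(87 + 105)(113 − 95) = 1728; ΔPS = ½(87 + 105)(123 − 113) = 960.
Government spending = 28 × 105 = 2940.
Net change = 1728 + 960 − 2940 = -252. The loss equals the DWL triangle ½·28·18.

Net change in total surplus = -€252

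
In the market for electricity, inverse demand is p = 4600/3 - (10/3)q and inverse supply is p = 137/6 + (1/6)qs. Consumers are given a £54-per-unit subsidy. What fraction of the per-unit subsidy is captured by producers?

Producer share = 1/21

Pre-subsidy: 4600/3 - (10/3)q = 137/6 + (1/6)q gives q* = 3021/7 and p* = 1990/21.
With the rebate, buyers effectively pay pb = ps − 54, where ps is the price sellers receive.
On the curves, pb = 4600/3 - (10/3)q and ps = 137/6 + (1/6)q; the wedge ps − pb = 54 gives 137/6 + (1/6)q − (4600/3 - (10/3)q) = 54, so q' = 447.
Then pb = 4600/3 − (10/3)·447 = 130/3 and ps = 137/6 + (1/6)·447 = 292/3.
Buyers' price falls by p* − pb = 1990/21 − 130/3 = 360/7; sellers' price rises by ps − p* = 292/3 − 1990/21 = 18/7.
So producers capture (18/7)/54 = 1/21 of each unit of subsidy.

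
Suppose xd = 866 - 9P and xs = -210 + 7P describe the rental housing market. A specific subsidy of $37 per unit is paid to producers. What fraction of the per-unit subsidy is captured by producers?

Producer share = 0.5625

Pre-subsidy: 866 - 9P = -210 + 7P gives P* = 67.25, x* = 260.75.
With the subsidy, sellers receive Ps = Pb + 37 for each unit, where Pb is the price buyers pay.
Supply in terms of Pb becomes xs = -210 + 7(Pb + 37) = 49 + 7Pb. Setting this equal to demand: 866 - 9Pb = 49 + 7Pb, so Pb = 51.0625.
Sellers receive Ps = 51.0625 + 37 = 88.0625; x' = 866 − 9·51.0625 = 406.4375.
Buyers' price falls by P* − Pb = 67.25 − 51.0625 = 16.1875; sellers' price rises by Ps − P* = 88.0625 − 67.25 = 20.8125.
So producers capture 20.8125/37 = 0.5625 of each unit of subsidy.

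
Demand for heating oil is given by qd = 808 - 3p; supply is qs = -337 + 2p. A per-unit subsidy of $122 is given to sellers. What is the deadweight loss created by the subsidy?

Deadweight loss = $8930.4

Pre-subsidy: 808 - 3p = -337 + 2p gives p* = 229, q* = 121.
With the subsidy, sellers receive ps = pb + 122 for each unit, where pb is the price buyers pay.
Supply in terms of pb becomes qs = -337 + 2(pb + 122) = -93 + 2pb. Setting this equal to demand: 808 - 3pb = -93 + 2pb, so pb = 180.2.
Sellers receive ps = 180.2 + 122 = 302.2; q' = 808 − 3·180.2 = 267.4.
The subsidy expands output by 267.4 − 121 = 146.4 past the efficient level; on those units the gap between marginal cost and willingness to pay runs from 0 up to 122.
DWL = ½ × 122 × 146.4 = 8930.4.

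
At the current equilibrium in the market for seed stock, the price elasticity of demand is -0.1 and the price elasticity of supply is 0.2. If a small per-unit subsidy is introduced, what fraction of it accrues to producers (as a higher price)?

Producer share = 1/3

For a small subsidy around the equilibrium, the benefit split depends on the relative slopes, which at a point are proportional to the elasticities.
Buyer share = εs/(εs + |εd|) = 0.2/(0.2 + 0.1) = 2/3; seller share = |εd|/(εs + |εd|) = 1/3.
So producers capture 1/3 of the subsidy.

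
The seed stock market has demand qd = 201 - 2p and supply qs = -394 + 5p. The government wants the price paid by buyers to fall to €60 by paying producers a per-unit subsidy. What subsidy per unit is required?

At a buyer price of 60, quantity demanded is 201 − 2·60 = 81.
Sellers supply 81 only when they receive ps with -394 + 5·ps = 81, i.e. ps = 95.
s = ps − pb = 95 − 60 = 35.

Required subsidy s = €35 per unit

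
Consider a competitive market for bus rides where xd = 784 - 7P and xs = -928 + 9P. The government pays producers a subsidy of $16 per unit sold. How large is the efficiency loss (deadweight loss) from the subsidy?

Deadweight loss = $504

Pre-subsidy: 784 - 7P = -928 + 9P gives P* = 107, x* = 35.
With the subsidy, sellers receive Ps = Pb + 16 for each unit, where Pb is the price buyers pay.
Supply in terms of Pb becomes xs = -928 + 9(Pb + 16) = -784 + 9Pb. Setting this equal to demand: 784 - 7Pb = -784 + 9Pb, so Pb = 98.
Sellers receive Ps = 98 + 16 = 114; x' = 784 − 7·98 = 98.
The subsidy expands output by 98 − 35 = 63 past the efficient level; on those units the gap between marginal cost and willingness to pay runs from 0 up to 16.
DWL = ½ × 16 × 63 = 504.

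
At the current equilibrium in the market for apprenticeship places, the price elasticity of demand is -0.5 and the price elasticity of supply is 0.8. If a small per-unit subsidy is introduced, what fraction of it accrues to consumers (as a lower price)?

Consumer share = 8/13

For a small subsidy around the equilibrium, the benefit split depends on the relative slopes, which at a point are proportional to the elasticities.
Buyer share = εs/(εs + |εd|) = 0.8/(0.8 + 0.5) = 8/13; seller share = |εd|/(εs + |εd|) = 5/13.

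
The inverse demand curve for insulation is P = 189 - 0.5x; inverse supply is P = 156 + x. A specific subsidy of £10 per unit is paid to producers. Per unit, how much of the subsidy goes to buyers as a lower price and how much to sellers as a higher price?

Buyers gain 10/3 per unit; sellers gain 20/3 per unit

Pre-subsidy: 189 - 0.5x = 156 + x gives x* = 22 and P* = 178.
With the subsidy, sellers receive Ps = Pb + 10 for each unit, where Pb is the price buyers pay.
On the curves, Pb = 189 - 0.5x and Ps = 156 + x; the wedge Ps − Pb = 10 gives 156 + x − (189 - 0.5x) = 10, so x' = 86/3.
Then Pb = 189 − 0.5·(86/3) = 524/3 and Ps = 156 + 1·(86/3) = 554/3.
Buyers' price falls by P* − Pb = 178 − 524/3 = 10/3; sellers' price rises by Ps − P* = 554/3 − 178 = 20/3.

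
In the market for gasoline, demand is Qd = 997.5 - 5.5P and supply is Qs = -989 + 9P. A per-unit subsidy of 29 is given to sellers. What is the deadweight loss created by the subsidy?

Pre-subsidy: 997.5 - 5.5P = -989 + 9P gives P* = 137, Q* = 244.
With the subsidy, sellers receive Ps = Pb + 29 for each unit, where Pb is the price buyers pay.
Supply in terms of Pb becomes Qs = -989 + 9(Pb + 29) = -728 + 9Pb. Setting this equal to demand: 997.5 - 5.5Pb = -728 + 9Pb, so Pb = 119.
Sellers receive Ps = 119 + 29 = 148; Q' = 997.5 − 5.5·119 = 343.
The subsidy expands output by 343 − 244 = 99 past the efficient level; on those units the gap between marginal cost and willingness to pay runs from 0 up to 29.
DWL = ½ × 29 × 99 = 1435.5.

Deadweight loss = 1435.5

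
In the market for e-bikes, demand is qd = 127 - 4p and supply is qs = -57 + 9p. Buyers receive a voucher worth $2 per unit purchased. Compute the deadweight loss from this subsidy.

Deadweight loss = 72/13

Pre-subsidy: 127 - 4p = -57 + 9p gives p* = 184/13, q* = 915/13.
With the rebate, buyers effectively pay pb = ps − 2, where ps is the price sellers receive.
Demand in terms of ps becomes qd = 127 − 4(ps − 2) = 135 - 4ps. Setting this equal to supply: 135 - 4ps = -57 + 9ps, so ps = 192/13.
Buyers pay pb = 192/13 − 2 = 166/13; q' = -57 + 9·(192/13) = 987/13.
The subsidy expands output by 987/13 − 915/13 = 72/13 past the efficient level; on those units the gap between marginal cost and willingness to pay runs from 0 up to 2.
DWL = ½ × 2 × 72/13 = 72/13.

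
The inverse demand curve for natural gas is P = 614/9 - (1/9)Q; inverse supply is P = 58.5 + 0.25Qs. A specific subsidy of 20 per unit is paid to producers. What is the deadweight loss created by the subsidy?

Pre-subsidy: 614/9 - (1/9)Q = 58.5 + 0.25Q gives Q* = 350/13 and P* = 848/13.
With the subsidy, sellers receive Ps = Pb + 20 for each unit, where Pb is the price buyers pay.
On the curves, Pb = 614/9 - (1/9)Q and Ps = 58.5 + 0.25Q; the wedge Ps − Pb = 20 gives 58.5 + 0.25Q − (614/9 - (1/9)Q) = 20, so Q' = 1070/13.
Then Pb = 614/9 − (1/9)·(1070/13) = 768/13 and Ps = 58.5 + 0.25·(1070/13) = 1028/13.
The subsidy expands output by 1070/13 − 350/13 = 720/13 past the efficient level; on those units the gap between marginal cost and willingness to pay runs from 0 up to 20.
DWL = ½ × 20 × 720/13 = 7200/13.

Deadweight loss = 7200/13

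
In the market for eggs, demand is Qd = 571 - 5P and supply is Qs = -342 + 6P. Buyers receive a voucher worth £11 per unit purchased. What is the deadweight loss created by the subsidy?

Pre-subsidy: 571 - 5P = -342 + 6P gives P* = 83, Q* = 156.
With the rebate, buyers effectively pay Pb = Ps − 11, where Ps is the price sellers receive.
Demand in terms of Ps becomes Qd = 571 − 5(Ps − 11) = 626 - 5Ps. Setting this equal to supply: 626 - 5Ps = -342 + 6Ps, so Ps = 88.
Buyers pay Pb = 88 − 11 = 77; Q' = -342 + 6·88 = 186.
The subsidy expands output by 186 − 156 = 30 past the efficient level; on those units the gap between marginal cost and willingness to pay runs from 0 up to 11.
DWL = ½ × 11 × 30 = 165.

Deadweight loss = £165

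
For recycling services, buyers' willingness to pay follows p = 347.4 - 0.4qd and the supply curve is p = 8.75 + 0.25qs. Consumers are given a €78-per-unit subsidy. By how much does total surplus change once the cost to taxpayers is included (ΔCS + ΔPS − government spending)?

Pre-subsidy: 347.4 - 0.4q = 8.75 + 0.25q gives q* = 521 and p* = 139.
With the rebate, buyers effectively pay pb = ps − 78, where ps is the price sellers receive.
On the curves, pb = 347.4 - 0.4q and ps = 8.75 + 0.25q; the wedge ps − pb = 78 gives 8.75 + 0.25q − (347.4 - 0.4q) = 78, so q' = 641.
Then pb = 347.4 − 0.4·641 = 91 and ps = 8.75 + 0.25·641 = 169.
ΔCS = ½(521 + 641)(139 − 91) = 27888; ΔPS = ½(521 + 641)(169 − 139) = 17430.
Government spending = 78 × 641 = 49998.
Net change = 27888 + 17430 − 49998 = -4680. The loss equals the DWL triangle ½·78·120.

Net change in total surplus = -€4680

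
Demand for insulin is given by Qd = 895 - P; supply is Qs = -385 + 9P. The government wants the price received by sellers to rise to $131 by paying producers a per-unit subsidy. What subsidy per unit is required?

At a seller price of 131, quantity supplied is -385 + 9·131 = 794.
Buyers absorb 794 only when they pay Pb with 895 − 1·Pb = 794, i.e. Pb = 101.
s = Ps − Pb = 131 − 101 = 30.

Required subsidy s = $30 per unit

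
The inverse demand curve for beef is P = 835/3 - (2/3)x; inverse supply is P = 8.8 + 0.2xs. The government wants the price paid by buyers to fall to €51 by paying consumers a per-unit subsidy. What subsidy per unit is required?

At a buyer price of 51, quantity demanded is 417.5 − 1.5·51 = 341.
Sellers supply 341 only when they receive Ps = 8.8 + 0.2·341 = 77.
s = Ps − Pb = 77 − 51 = 26.

Required subsidy s = €26 per unit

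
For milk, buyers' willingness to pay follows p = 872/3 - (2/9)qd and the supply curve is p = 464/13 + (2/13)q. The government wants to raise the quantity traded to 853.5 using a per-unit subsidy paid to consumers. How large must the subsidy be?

Required subsidy s = 66 per unit

At q = 853.5, from the demand curve buyers pay pb = 872/3 − (2/9)·853.5 = 101; from the supply curve sellers need ps = 464/13 + (2/13)·853.5 = 167.
The subsidy must fill the gap: s = ps − pb = 167 − 101 = 66.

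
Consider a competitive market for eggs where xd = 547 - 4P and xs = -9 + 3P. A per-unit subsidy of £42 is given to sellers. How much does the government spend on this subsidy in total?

Government cost = £12654

Pre-subsidy: 547 - 4P = -9 + 3P gives P* = 556/7, x* = 1605/7.
With the subsidy, sellers receive Ps = Pb + 42 for each unit, where Pb is the price buyers pay.
Supply in terms of Pb becomes xs = -9 + 3(Pb + 42) = 117 + 3Pb. Setting this equal to demand: 547 - 4Pb = 117 + 3Pb, so Pb = 430/7.
Sellers receive Ps = 430/7 + 42 = 724/7; x' = 547 − 4·(430/7) = 2109/7.
Government outlay = subsidy × quantity = 42 × 2109/7 = 12654.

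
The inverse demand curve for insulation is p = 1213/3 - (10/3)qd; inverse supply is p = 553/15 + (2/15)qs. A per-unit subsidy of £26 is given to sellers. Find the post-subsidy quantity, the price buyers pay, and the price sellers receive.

q' = 113.5; buyers pay £26; sellers receive £52

Pre-subsidy: 1213/3 - (10/3)q = 553/15 + (2/15)q gives q* = 106 and p* = 51.
With the subsidy, sellers receive ps = pb + 26 for each unit, where pb is the price buyers pay.
On the curves, pb = 1213/3 - (10/3)q and ps = 553/15 + (2/15)q; the wedge ps − pb = 26 gives 553/15 + (2/15)q − (1213/3 - (10/3)q) = 26, so q' = 113.5.
Then pb = 1213/3 − (10/3)·113.5 = 26 and ps = 553/15 + (2/15)·113.5 = 52.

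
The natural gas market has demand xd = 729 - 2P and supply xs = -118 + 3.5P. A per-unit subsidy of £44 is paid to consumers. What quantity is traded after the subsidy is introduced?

Pre-subsidy: 729 - 2P = -118 + 3.5P gives P* = 154, x* = 421.
With the rebate, buyers effectively pay Pb = Ps − 44, where Ps is the price sellers receive.
Demand in terms of Ps becomes xd = 729 − 2(Ps − 44) = 817 - 2Ps. Setting this equal to supply: 817 - 2Ps = -118 + 3.5Ps, so Ps = 170.
Buyers pay Pb = 170 − 44 = 126; x' = -118 + 3.5·170 = 477.

x' = 477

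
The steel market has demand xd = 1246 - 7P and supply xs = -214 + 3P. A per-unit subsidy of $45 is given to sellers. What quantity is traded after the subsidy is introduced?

Pre-subsidy: 1246 - 7P = -214 + 3P gives P* = 146, x* = 224.
With the subsidy, sellers receive Ps = Pb + 45 for each unit, where Pb is the price buyers pay.
Supply in terms of Pb becomes xs = -214 + 3(Pb + 45) = -79 + 3Pb. Setting this equal to demand: 1246 - 7Pb = -79 + 3Pb, so Pb = 132.5.
Sellers receive Ps = 132.5 + 45 = 177.5; x' = 1246 − 7·132.5 = 318.5.

x' = 318.5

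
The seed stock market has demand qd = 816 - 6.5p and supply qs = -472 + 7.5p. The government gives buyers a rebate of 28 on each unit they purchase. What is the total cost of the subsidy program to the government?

Pre-subsidy: 816 - 6.5p = -472 + 7.5p gives p* = 92, q* = 218.
With the rebate, buyers effectively pay pb = ps − 28, where ps is the price sellers receive.
Demand in terms of ps becomes qd = 816 − 6.5(ps − 28) = 998 - 6.5ps. Setting this equal to supply: 998 - 6.5ps = -472 + 7.5ps, so ps = 105.
Buyers pay pb = 105 − 28 = 77; q' = -472 + 7.5·105 = 315.5.
Government outlay = subsidy × quantity = 28 × 315.5 = 8834.

Government cost = 8834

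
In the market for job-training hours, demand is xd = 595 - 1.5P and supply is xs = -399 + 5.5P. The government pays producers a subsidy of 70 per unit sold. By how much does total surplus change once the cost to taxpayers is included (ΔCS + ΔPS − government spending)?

Net change in total surplus = -2887.5

Pre-subsidy: 595 - 1.5P = -399 + 5.5P gives P* = 142, x* = 382.
With the subsidy, sellers receive Ps = Pb + 70 for each unit, where Pb is the price buyers pay.
Supply in terms of Pb becomes xs = -399 + 5.5(Pb + 70) = -14 + 5.5Pb. Setting this equal to demand: 595 - 1.5Pb = -14 + 5.5Pb, so Pb = 87.
Sellers receive Ps = 87 + 70 = 157; x' = 595 − 1.5·87 = 464.5.
ΔCS = ½(382 + 464.5)(142 − 87) = 23278.75; ΔPS = ½(382 + 464.5)(157 − 142) = 6348.75.
Government spending = 70 × 464.5 = 32515.
Net change = 23278.75 + 6348.75 − 32515 = -2887.5. The loss equals the DWL triangle ½·70·82.5.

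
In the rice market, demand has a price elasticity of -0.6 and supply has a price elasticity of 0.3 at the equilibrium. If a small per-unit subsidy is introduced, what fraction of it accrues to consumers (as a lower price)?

Consumer share = 1/3

For a small subsidy around the equilibrium, the benefit split depends on the relative slopes, which at a point are proportional to the elasticities.
Buyer share = εs/(εs + |εd|) = 0.3/(0.3 + 0.6) = 1/3; seller share = |εd|/(εs + |εd|) = 2/3.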